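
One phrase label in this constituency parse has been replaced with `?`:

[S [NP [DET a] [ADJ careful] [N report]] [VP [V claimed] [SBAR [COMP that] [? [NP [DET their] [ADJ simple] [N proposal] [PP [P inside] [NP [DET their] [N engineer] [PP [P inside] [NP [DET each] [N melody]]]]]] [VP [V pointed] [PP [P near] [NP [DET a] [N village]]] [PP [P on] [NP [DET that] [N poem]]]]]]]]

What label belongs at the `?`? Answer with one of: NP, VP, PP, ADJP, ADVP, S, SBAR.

S

The `?` node immediately contains: NP, VP. That is the internal structure of a clause, so the label is S.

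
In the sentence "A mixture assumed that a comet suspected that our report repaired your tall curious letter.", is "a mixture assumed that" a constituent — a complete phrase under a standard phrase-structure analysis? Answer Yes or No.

No

"a" belongs to the noun phrase "a mixture" while "that" belongs to the verb phrase "assumed that a comet suspected that our report repaired your tall curious letter"; a span that runs across that boundary is not a single phrase.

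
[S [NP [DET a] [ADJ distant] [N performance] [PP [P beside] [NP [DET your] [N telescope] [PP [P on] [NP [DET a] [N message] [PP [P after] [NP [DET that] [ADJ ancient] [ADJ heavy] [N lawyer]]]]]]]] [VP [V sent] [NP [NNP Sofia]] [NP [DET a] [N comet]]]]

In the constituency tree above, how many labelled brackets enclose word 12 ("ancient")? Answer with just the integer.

9

Counting open brackets not yet closed at "ancient": [S [NP [PP [NP [PP [NP [PP [NP [ADJ = 9.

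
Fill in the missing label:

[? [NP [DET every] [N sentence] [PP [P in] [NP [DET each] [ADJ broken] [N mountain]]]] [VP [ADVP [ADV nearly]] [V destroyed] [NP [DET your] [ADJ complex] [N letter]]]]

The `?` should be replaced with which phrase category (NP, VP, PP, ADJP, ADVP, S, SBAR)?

The `?` node immediately contains: NP, VP. That is the internal structure of a clause, so the label is S.

S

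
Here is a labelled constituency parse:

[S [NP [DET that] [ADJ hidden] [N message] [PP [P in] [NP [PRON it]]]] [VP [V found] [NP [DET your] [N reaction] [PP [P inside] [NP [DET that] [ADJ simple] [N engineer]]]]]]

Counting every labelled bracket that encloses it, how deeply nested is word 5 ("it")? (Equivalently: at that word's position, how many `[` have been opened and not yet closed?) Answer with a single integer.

5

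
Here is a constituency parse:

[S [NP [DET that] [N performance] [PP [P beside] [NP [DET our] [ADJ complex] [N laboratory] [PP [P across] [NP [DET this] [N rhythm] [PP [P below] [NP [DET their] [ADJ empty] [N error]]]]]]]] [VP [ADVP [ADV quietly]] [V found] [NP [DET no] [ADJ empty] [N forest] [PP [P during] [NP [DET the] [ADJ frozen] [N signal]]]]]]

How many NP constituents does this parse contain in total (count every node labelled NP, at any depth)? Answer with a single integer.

6

Scanning left to right, an opening `[NP` appears at word positions 1, 4, 8, 11, 16, 20 — 6 in total.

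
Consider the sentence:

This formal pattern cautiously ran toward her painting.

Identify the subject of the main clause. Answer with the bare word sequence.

The subject of the main clause is the NP immediately before the verb "ran": "this formal pattern".

this formal pattern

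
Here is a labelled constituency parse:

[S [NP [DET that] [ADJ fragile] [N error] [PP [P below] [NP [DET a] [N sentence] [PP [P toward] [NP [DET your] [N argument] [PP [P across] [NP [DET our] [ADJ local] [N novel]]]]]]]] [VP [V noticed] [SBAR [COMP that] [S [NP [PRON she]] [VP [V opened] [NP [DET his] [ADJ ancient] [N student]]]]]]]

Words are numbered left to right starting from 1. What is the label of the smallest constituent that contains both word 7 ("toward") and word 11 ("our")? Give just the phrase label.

PP

The smallest bracket enclosing both words is [PP toward your argument across our local novel], so the label is PP.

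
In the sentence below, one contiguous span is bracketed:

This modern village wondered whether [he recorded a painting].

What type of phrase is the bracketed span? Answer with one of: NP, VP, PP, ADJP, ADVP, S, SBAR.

S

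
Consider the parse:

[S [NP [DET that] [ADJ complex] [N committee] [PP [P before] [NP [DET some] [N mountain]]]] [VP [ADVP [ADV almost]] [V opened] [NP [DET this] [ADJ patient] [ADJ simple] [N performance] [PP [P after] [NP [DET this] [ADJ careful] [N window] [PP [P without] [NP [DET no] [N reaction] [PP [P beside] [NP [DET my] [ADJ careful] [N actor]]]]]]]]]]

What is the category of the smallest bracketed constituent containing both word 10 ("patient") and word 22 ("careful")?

NP

Both words fall inside [NP this patient simple performance after this careful window without no reaction beside my careful actor] (words 9–23), and no smaller constituent contains them both. Label: NP.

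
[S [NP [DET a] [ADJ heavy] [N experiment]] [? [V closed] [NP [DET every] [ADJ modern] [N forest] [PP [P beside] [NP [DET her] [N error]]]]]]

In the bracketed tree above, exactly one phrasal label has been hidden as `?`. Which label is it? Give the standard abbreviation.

VP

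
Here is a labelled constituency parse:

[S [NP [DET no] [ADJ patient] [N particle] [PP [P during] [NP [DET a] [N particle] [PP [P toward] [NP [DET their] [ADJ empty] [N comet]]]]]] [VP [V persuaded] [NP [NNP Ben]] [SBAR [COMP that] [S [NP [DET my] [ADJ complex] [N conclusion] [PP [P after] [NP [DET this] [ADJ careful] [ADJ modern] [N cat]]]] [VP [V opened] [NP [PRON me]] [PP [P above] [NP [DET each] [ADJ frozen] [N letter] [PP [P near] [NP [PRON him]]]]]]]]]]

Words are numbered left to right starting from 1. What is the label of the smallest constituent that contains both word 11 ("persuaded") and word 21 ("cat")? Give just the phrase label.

Word 11 lies under S → VP → V; word 21 lies under S → VP → SBAR → S → NP → PP → NP → N. The lowest shared node is the VP.

VP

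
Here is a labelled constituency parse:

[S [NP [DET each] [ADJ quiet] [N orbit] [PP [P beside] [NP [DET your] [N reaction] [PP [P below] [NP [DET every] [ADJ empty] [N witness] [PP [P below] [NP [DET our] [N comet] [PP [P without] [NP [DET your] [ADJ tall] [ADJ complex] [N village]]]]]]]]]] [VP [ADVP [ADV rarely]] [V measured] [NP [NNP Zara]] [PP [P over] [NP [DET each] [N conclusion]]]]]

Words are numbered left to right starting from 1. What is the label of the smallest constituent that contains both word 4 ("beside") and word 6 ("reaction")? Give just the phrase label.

PP

Both words fall inside [PP beside your reaction below every empty witness below our comet without your tall complex village] (words 4–18), and no smaller constituent contains them both. Label: PP.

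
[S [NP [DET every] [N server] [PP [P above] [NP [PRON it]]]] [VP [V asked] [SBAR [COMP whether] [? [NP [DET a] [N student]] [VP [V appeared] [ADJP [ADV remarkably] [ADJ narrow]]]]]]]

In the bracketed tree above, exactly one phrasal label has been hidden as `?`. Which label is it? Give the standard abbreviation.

A constituent whose immediate children are NP, VP is a clause: S.

S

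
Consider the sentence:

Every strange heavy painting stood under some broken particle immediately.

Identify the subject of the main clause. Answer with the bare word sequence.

every strange heavy painting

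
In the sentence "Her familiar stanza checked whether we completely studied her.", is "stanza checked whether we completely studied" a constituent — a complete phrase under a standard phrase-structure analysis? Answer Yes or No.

No

"stanza" belongs to the noun phrase "her familiar stanza" while "studied" belongs to the verb phrase "checked whether we completely studied her"; a span that runs across that boundary is not a single phrase.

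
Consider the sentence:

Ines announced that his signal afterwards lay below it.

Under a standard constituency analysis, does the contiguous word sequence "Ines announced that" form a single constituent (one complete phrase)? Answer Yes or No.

No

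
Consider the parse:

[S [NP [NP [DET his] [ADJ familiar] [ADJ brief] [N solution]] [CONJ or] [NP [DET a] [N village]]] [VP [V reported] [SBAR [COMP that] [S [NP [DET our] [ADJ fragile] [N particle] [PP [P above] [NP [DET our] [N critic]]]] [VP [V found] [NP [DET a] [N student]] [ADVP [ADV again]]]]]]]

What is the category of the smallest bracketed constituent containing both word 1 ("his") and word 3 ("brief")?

NP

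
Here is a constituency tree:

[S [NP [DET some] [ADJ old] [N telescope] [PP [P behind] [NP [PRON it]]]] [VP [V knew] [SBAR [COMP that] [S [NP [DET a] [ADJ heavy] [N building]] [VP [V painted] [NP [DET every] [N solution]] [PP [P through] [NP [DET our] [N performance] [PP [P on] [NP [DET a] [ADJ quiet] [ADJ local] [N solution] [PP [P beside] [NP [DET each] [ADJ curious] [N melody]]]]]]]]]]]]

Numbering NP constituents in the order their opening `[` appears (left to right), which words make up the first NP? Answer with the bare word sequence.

some old telescope behind it

The NP opening brackets appear, in order, over: "some old telescope behind it"; "it"; "a heavy building"; "every solution"; "our performance on a quiet local solution beside each curious melody"; "a quiet local solution beside each curious melody"; "each curious melody". The first one spans "some old telescope behind it".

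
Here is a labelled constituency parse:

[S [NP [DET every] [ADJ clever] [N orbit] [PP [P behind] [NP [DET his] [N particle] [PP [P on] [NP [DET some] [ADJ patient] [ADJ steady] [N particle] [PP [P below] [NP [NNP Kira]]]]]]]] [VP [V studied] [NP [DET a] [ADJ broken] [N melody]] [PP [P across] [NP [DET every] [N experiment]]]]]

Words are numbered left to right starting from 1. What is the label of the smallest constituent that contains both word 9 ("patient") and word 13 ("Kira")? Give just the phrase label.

Word 9 lies under S → NP → PP → NP → PP → NP → ADJ; word 13 lies under S → NP → PP → NP → PP → NP → PP → NP → NNP. The lowest shared node is the NP.

NP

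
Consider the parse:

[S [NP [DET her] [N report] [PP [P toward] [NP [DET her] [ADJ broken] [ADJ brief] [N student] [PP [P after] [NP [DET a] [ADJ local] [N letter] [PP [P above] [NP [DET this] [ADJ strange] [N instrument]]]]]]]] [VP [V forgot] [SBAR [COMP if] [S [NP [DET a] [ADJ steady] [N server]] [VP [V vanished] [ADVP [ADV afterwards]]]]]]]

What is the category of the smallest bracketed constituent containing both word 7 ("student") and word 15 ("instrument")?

NP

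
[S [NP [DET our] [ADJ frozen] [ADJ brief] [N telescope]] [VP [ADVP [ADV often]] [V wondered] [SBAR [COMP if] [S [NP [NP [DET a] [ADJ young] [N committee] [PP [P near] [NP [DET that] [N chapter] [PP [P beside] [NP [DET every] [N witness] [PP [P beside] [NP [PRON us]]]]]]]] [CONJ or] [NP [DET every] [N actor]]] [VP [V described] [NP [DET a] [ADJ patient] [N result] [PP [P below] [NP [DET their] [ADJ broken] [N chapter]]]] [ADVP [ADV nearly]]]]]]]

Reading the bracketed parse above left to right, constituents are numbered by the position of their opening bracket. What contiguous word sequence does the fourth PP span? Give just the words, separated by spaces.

below their broken chapter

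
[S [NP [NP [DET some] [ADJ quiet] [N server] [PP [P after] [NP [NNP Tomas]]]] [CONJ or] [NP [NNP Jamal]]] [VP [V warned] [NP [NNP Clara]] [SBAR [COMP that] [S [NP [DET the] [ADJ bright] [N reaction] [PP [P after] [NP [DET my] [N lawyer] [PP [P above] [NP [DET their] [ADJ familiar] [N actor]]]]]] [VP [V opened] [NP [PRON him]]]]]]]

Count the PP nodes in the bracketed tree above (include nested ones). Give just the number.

3

Scanning left to right, an opening `[PP` appears at word positions 4, 14, 17 — 3 in total.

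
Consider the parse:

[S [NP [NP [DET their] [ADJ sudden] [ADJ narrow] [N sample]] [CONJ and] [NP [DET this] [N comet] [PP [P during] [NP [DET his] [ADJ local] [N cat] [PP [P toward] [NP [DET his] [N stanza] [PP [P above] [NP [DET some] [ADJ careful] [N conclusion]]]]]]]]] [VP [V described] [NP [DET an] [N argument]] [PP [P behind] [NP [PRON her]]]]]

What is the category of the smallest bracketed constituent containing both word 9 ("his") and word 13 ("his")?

Word 9 lies under S → NP → NP → PP → NP → DET; word 13 lies under S → NP → NP → PP → NP → PP → NP → DET. The lowest shared node is the NP.

NP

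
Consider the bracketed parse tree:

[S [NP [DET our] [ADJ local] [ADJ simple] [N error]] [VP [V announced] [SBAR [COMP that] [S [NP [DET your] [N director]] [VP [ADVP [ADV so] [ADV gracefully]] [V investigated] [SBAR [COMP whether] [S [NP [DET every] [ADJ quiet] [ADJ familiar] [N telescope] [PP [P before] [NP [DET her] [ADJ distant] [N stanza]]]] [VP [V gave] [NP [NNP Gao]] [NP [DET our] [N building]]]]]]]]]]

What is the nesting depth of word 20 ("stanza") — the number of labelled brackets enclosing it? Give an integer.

11

The word sits inside N, which is inside NP, inside PP, inside NP, inside S, inside SBAR, inside VP, inside S, inside SBAR, inside VP, inside S — 11 brackets in all.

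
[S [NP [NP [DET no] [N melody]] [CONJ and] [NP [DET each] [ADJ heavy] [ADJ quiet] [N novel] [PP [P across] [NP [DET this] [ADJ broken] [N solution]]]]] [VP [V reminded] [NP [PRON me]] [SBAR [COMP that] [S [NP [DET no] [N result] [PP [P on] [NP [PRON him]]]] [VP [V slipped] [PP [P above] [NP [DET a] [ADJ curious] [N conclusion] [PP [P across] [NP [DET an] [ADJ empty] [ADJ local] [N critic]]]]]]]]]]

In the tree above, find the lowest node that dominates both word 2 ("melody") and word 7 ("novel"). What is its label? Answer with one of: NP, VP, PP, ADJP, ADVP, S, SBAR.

Both words fall inside [NP no melody and each heavy quiet novel across this broken solution] (words 1–11), and no smaller constituent contains them both. Label: NP.

NP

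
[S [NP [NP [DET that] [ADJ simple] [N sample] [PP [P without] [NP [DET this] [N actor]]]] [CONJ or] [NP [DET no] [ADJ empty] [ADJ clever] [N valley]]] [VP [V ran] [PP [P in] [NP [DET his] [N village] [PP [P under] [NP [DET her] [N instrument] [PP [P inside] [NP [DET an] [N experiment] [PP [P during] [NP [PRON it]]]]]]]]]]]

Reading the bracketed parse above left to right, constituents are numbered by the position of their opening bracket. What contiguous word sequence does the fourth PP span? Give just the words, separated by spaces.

inside an experiment during it

The PP opening brackets appear, in order, over: "without this actor"; "in his village under her instrument inside an experiment during it"; "under her instrument inside an experiment during it"; "inside an experiment during it"; "during it". The fourth one spans "inside an experiment during it".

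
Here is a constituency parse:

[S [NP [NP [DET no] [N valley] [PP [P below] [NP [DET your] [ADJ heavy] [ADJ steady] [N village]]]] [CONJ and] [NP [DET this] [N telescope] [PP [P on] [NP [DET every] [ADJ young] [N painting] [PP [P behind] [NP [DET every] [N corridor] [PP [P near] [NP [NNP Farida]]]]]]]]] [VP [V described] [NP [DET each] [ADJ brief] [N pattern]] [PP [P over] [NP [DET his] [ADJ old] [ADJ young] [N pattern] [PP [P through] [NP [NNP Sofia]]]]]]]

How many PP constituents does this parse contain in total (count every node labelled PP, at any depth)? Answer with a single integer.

Scanning left to right, an opening `[PP` appears at word positions 3, 11, 15, 18, 24, 29 — 6 in total.

6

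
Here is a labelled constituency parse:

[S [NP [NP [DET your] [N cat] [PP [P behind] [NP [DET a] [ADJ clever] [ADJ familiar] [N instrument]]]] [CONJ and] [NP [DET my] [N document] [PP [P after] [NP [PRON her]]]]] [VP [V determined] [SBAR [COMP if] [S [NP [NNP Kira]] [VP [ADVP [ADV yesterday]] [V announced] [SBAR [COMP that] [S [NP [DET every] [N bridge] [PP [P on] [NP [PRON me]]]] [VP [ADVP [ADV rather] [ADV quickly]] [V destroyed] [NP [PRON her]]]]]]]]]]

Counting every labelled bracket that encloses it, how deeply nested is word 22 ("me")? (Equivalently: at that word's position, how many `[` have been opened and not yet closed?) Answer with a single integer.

Path from the root down to the word: S → VP → SBAR → S → VP → SBAR → S → NP → PP → NP → PRON. That is 11 enclosing brackets.

11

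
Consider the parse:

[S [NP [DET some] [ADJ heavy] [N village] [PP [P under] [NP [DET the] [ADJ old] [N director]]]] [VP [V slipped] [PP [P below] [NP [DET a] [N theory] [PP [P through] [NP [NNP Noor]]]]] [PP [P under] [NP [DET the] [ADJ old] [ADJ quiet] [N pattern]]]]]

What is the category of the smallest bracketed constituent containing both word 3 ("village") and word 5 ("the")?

Both words fall inside [NP some heavy village under the old director] (words 1–7), and no smaller constituent contains them both. Label: NP.

NP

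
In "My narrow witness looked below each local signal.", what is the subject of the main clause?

The subject of the main clause is the NP immediately before the verb "looked": "my narrow witness".

my narrow witness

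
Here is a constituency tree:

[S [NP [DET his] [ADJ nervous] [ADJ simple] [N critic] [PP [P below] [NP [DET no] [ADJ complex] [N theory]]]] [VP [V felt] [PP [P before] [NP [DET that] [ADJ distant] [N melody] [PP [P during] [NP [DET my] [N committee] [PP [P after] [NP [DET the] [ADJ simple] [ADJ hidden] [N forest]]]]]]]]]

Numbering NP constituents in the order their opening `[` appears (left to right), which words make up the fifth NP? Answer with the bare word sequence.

Opening `[NP` markers occur at word positions 1, 6, 11, 15, 18; the fifth of these opens the constituent [NP the simple hidden forest].

the simple hidden forest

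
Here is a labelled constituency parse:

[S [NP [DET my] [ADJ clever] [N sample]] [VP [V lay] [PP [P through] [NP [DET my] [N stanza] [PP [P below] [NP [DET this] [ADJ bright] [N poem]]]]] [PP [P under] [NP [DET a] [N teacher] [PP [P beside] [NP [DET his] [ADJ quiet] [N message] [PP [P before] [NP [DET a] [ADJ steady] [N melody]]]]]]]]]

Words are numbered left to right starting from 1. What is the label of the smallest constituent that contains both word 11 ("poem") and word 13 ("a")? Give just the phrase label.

Both words fall inside [VP lay through my stanza below this bright poem under a teacher beside his quiet message before a steady melody] (words 4–22), and no smaller constituent contains them both. Label: VP.

VP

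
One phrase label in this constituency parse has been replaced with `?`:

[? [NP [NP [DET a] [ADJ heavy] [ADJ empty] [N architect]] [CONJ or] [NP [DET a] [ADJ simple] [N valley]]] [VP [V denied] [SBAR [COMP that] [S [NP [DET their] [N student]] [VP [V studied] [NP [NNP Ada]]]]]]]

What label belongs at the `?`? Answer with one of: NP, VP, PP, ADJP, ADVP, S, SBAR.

The `?` node immediately contains: NP, VP. That is the internal structure of a clause, so the label is S.

S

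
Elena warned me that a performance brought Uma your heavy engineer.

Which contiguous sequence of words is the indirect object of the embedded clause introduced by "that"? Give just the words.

The verb of the embedded clause introduced by "that" is "brought"; its indirect object is the NP "Uma".

Uma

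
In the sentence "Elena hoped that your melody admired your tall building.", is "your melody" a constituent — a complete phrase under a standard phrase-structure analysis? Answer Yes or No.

Yes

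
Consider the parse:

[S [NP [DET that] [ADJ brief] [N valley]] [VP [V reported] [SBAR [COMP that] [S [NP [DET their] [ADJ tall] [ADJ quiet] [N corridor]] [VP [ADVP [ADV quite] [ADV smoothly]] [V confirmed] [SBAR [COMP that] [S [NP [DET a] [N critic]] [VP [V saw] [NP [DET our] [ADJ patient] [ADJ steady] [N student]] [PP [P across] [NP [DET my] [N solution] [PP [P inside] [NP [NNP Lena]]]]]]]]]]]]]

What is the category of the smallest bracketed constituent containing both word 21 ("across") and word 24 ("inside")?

PP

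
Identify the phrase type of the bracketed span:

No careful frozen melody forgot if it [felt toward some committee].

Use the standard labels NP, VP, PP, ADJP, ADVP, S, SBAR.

VP

The bracketed span "felt toward some committee" is headed by "felt", making it a verb phrase (VP).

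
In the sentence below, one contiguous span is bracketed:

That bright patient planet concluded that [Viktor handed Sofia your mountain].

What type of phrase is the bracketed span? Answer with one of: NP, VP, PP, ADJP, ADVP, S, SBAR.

The span is built around the head "handed" — a clause (S).

S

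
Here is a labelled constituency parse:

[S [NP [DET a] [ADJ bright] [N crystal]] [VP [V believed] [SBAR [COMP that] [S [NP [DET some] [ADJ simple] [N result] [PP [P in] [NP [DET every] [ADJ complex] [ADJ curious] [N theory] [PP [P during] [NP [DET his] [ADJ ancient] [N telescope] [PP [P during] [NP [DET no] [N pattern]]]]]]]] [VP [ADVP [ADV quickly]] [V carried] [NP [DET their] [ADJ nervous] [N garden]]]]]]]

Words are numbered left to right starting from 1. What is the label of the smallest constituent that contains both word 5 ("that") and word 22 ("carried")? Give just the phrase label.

SBAR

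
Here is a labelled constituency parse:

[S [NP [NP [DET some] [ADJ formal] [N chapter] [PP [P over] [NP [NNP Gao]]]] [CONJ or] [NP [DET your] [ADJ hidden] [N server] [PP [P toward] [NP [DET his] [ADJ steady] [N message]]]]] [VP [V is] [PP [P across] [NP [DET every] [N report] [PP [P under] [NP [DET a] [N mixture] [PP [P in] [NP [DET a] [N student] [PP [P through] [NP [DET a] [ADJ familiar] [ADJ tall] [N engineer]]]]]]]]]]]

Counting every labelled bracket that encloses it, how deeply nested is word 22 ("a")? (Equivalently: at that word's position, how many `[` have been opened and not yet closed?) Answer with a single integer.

Path from the root down to the word: S → VP → PP → NP → PP → NP → PP → NP → DET. That is 9 enclosing brackets.

9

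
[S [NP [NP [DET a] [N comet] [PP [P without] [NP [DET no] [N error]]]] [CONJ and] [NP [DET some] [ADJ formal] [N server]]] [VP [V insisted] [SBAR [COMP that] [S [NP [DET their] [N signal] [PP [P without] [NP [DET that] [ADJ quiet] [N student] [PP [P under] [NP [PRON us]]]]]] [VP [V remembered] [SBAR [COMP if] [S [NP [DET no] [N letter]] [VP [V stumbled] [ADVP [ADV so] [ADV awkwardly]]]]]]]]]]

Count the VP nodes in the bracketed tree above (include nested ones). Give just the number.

3

Listing each VP by its span: [VP insisted that their signal without that quiet student under us remembered if no letter stumbled so awkwardly]; [VP remembered if no letter stumbled so awkwardly]; [VP stumbled so awkwardly] — that makes 3.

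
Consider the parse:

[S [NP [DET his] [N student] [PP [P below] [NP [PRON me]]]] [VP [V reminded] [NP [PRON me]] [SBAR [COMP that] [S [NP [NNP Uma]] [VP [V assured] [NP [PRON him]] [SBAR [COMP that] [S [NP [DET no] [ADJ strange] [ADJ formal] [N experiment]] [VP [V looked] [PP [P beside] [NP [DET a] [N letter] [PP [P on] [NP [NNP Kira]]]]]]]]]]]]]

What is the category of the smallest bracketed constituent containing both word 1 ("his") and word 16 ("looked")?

S

The smallest bracket enclosing both words is [S his student below me reminded me that Uma assured him that no strange formal experiment looked beside a letter on Kira], so the label is S.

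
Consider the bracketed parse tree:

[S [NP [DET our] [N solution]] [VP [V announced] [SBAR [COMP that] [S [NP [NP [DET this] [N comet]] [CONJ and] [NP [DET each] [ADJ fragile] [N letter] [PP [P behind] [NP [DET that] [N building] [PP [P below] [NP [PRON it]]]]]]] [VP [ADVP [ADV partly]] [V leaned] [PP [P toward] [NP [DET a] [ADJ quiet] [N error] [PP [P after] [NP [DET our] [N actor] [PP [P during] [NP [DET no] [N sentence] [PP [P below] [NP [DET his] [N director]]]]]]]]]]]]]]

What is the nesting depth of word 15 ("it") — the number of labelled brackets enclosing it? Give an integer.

Counting open brackets not yet closed at "it": [S [VP [SBAR [S [NP [NP [PP [NP [PP [NP [PRON = 11.

11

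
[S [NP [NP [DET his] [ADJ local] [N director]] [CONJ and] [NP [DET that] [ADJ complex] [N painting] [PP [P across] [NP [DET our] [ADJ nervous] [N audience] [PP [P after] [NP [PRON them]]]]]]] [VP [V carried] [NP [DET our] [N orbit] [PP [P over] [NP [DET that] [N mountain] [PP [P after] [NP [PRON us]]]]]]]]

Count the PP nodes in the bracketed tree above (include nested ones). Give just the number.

4

Listing each PP by its span: [PP across our nervous audience after them]; [PP after them]; [PP over that mountain after us]; [PP after us] — that makes 4.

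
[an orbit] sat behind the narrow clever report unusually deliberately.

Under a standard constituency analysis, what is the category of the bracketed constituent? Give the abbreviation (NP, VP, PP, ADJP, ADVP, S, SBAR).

NP

The bracketed span "an orbit" is headed by "orbit", making it a noun phrase (NP).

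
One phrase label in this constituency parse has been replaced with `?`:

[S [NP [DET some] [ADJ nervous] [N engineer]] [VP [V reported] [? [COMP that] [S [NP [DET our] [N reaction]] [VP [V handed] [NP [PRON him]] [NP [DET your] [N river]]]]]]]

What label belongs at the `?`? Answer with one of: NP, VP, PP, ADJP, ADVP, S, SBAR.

Looking at what the `?` directly dominates — COMP 'that', S — this is a subordinate clause (SBAR).

SBAR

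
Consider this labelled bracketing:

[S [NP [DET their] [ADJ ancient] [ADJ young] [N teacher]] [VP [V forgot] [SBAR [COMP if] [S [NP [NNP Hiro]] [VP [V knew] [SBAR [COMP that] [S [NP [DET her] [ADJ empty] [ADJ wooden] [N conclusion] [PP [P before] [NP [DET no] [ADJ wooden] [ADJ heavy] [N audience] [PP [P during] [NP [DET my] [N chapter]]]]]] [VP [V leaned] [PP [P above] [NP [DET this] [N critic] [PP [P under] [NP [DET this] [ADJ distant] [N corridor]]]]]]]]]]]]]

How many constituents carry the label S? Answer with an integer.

Scanning left to right, an opening `[S` appears at word positions 1, 7, 10 — 3 in total.

3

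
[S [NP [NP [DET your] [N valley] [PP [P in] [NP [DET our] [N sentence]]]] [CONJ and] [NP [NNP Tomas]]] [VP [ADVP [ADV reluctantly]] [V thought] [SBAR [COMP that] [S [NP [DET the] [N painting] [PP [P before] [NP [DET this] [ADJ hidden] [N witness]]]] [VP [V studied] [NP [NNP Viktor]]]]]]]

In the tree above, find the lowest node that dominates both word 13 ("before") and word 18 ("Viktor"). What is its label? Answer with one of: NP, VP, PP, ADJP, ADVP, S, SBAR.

S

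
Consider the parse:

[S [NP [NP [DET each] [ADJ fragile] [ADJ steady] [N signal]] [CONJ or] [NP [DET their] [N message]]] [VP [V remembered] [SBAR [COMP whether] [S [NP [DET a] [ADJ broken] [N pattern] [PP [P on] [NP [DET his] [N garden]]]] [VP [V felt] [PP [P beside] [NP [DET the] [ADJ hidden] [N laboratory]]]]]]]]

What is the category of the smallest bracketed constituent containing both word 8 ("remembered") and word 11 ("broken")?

VP

Word 8 lies under S → VP → V; word 11 lies under S → VP → SBAR → S → NP → ADJ. The lowest shared node is the VP.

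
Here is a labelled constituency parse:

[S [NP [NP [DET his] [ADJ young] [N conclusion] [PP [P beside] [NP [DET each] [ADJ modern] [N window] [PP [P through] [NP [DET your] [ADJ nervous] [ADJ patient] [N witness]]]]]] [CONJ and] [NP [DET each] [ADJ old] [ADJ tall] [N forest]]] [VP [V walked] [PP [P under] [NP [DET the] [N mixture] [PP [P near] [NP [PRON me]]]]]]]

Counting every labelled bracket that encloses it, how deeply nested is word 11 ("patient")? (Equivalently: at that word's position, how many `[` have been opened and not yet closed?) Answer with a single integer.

8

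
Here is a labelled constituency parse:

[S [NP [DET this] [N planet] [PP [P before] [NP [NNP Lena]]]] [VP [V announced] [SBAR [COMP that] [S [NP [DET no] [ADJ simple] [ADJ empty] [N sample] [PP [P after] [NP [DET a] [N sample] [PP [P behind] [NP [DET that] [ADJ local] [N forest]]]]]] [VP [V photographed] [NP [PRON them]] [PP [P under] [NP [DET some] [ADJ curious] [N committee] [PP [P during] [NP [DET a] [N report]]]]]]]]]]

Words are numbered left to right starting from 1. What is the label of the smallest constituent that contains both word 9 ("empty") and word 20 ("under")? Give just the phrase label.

S

Both words fall inside [S no simple empty sample after a sample behind that local forest photographed them under some curious committee during a report] (words 7–26), and no smaller constituent contains them both. Label: S.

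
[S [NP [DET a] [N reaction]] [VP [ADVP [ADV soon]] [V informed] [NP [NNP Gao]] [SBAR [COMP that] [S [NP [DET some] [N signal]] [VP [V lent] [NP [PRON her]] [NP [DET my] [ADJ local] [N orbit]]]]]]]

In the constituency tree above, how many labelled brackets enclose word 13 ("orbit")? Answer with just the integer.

Path from the root down to the word: S → VP → SBAR → S → VP → NP → N. That is 7 enclosing brackets.

7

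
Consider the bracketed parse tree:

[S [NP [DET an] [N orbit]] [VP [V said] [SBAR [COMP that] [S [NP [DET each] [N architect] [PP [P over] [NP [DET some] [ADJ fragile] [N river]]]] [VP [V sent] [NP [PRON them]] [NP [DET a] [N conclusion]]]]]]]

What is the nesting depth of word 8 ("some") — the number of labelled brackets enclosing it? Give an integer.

8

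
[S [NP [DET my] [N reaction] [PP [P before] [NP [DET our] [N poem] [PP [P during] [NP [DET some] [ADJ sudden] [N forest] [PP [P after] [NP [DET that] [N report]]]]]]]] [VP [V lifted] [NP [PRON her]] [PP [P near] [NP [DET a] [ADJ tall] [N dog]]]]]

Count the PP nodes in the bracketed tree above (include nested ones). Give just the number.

4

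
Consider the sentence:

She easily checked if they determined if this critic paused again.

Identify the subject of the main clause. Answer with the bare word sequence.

she

In the main clause the verb is "checked"; the NP preceding it, "she", is the subject.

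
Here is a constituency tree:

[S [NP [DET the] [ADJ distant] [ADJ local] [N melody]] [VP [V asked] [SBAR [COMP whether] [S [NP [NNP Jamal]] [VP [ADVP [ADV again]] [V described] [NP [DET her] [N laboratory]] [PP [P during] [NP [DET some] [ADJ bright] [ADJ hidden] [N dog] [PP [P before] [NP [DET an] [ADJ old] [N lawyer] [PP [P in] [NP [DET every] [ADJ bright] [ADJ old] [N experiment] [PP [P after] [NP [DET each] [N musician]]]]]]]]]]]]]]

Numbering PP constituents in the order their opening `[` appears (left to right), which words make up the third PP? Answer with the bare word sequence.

in every bright old experiment after each musician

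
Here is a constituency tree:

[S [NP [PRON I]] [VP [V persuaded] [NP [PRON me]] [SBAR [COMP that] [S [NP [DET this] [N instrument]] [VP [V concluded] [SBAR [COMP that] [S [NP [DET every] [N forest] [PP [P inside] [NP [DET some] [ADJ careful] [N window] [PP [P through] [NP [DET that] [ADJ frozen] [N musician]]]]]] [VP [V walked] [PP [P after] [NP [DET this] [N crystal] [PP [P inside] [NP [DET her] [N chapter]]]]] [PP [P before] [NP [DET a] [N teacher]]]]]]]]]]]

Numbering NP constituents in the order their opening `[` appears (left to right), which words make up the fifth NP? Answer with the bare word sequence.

some careful window through that frozen musician

The NP opening brackets appear, in order, over: "I"; "me"; "this instrument"; "every forest inside some careful window through that frozen musician"; "some careful window through that frozen musician"; "that frozen musician"; "this crystal inside her chapter"; "her chapter"; "a teacher". The fifth one spans "some careful window through that frozen musician".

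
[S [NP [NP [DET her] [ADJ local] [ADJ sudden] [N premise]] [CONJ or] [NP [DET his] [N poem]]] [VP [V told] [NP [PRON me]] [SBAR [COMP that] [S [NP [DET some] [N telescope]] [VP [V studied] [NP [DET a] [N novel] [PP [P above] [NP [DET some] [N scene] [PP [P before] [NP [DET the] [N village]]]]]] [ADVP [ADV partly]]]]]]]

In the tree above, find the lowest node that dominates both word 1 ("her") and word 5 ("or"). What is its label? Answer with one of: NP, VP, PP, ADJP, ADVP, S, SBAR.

NP

Word 1 lies under S → NP → NP → DET; word 5 lies under S → NP → CONJ. The lowest shared node is the NP.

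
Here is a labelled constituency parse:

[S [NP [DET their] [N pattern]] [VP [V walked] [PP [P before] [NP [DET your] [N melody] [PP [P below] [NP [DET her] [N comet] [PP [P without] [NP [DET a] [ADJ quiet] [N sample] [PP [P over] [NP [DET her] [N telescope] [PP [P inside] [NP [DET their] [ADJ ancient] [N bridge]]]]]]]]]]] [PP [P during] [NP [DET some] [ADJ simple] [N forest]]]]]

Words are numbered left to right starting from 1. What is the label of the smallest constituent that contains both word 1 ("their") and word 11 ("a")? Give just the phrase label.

The smallest bracket enclosing both words is [S their pattern walked before your melody below her comet without a quiet sample over her telescope inside their ancient bridge during some simple forest], so the label is S.

S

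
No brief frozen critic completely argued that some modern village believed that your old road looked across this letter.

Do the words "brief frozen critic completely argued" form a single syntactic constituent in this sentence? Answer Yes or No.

The sequence begins inside the noun phrase "no brief frozen critic" and ends inside the verb phrase "completely argued that some modern village believed that your old road looked across this letter"; it crosses a phrase boundary, so no single node in the tree spans exactly those words.

No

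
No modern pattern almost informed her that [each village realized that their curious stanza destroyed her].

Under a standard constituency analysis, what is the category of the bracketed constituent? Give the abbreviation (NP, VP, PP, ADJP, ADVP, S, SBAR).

S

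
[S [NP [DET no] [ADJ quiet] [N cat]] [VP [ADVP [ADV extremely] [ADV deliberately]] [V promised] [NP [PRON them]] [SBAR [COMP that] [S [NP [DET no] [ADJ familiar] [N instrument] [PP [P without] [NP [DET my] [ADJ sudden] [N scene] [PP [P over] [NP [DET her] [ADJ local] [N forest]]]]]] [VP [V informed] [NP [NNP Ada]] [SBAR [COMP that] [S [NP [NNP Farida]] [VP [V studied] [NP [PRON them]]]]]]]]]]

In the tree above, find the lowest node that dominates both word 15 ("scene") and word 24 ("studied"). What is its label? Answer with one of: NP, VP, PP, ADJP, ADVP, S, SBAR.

S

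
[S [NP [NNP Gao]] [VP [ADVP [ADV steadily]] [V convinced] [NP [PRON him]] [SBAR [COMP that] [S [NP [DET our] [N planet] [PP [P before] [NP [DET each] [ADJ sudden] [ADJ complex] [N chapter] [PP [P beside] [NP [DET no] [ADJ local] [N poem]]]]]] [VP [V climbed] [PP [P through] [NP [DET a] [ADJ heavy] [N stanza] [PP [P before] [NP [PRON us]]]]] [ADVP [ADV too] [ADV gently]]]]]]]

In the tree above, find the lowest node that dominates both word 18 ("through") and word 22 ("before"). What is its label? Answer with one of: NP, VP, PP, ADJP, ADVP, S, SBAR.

PP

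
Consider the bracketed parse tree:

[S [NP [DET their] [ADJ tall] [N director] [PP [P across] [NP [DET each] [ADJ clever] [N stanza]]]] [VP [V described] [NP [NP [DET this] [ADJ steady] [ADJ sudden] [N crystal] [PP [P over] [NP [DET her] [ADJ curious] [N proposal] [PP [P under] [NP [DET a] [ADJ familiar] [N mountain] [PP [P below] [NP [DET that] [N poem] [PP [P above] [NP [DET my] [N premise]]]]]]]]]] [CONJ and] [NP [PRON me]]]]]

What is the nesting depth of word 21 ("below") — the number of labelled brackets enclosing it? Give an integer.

Counting open brackets not yet closed at "below": [S [VP [NP [NP [PP [NP [PP [NP [PP [P = 10.

10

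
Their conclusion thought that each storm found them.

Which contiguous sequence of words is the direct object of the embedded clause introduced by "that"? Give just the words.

them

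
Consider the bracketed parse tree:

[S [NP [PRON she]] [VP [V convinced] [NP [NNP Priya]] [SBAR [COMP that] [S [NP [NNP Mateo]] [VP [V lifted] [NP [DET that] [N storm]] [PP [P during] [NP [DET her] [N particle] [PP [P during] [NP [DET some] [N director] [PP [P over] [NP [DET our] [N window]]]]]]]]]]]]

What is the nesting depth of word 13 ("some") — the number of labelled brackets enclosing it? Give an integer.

10

Counting open brackets not yet closed at "some": [S [VP [SBAR [S [VP [PP [NP [PP [NP [DET = 10.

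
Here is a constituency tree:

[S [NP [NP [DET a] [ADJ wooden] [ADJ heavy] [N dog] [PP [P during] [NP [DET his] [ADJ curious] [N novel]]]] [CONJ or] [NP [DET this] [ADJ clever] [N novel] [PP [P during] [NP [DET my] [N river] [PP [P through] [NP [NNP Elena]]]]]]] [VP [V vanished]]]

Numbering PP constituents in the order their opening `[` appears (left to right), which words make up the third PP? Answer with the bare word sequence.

Opening `[PP` markers occur at word positions 5, 13, 16; the third of these opens the constituent [PP through Elena].

through Elena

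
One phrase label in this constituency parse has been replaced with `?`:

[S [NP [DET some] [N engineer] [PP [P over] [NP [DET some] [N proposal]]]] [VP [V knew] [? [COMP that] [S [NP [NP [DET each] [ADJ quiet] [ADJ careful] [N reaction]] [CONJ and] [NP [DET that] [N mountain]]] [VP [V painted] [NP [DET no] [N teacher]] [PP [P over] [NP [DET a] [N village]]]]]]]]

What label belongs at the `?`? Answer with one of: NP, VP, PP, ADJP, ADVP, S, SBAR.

SBAR

A constituent whose immediate children are COMP 'that', S is a subordinate clause: SBAR.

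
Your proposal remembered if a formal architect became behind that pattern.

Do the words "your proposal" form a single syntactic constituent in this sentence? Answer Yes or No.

Yes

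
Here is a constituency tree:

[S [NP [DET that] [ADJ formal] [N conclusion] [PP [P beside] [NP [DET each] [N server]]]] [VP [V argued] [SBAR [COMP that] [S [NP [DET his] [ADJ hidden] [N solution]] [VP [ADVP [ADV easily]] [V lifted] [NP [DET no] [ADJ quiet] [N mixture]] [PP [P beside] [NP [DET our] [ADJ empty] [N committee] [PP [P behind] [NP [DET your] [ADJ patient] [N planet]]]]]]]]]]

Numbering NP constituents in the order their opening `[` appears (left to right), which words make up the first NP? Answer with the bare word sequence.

Opening `[NP` markers occur at word positions 1, 5, 9, 14, 18, 22; the first of these opens the constituent [NP that formal conclusion beside each server].

that formal conclusion beside each server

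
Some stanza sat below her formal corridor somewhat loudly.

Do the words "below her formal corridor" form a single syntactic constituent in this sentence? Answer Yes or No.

The sequence corresponds to a single PP node — the prepositional phrase "below her formal corridor".

Yes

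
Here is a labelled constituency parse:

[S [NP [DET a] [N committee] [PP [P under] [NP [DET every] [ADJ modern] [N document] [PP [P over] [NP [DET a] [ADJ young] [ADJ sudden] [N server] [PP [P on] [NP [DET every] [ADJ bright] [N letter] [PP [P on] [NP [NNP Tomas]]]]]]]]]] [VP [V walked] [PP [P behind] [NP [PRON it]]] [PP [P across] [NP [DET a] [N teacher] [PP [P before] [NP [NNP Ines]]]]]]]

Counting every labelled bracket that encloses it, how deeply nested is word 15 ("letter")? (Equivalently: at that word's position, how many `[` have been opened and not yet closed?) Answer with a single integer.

9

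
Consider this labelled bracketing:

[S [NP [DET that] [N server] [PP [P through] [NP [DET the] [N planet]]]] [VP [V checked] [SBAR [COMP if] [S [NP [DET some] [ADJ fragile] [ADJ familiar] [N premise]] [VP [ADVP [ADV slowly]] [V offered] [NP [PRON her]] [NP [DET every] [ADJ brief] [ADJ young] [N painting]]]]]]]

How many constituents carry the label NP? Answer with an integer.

5

The NP constituents are: [NP that server through the planet]; [NP the planet]; [NP some fragile familiar premise]; [NP her]; [NP every brief young painting]. Total: 5.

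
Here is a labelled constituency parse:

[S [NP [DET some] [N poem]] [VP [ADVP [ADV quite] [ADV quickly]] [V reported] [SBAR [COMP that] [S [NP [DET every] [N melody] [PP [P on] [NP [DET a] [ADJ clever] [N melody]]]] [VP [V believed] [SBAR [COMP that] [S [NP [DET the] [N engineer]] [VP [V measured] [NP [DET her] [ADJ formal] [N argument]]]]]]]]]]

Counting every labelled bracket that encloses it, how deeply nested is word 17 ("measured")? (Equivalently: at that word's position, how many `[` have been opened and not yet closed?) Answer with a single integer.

9

Path from the root down to the word: S → VP → SBAR → S → VP → SBAR → S → VP → V. That is 9 enclosing brackets.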